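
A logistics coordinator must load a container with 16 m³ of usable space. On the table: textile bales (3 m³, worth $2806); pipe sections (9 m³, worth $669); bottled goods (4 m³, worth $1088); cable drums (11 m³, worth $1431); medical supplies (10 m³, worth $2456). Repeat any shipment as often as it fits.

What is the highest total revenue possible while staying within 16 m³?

14030

Density check — textile bales 935.33, bottled goods 272.00, medical supplies 245.60 are the best per m³.
Taking 5×textile bales: 15 m³ used, 14030 in revenue.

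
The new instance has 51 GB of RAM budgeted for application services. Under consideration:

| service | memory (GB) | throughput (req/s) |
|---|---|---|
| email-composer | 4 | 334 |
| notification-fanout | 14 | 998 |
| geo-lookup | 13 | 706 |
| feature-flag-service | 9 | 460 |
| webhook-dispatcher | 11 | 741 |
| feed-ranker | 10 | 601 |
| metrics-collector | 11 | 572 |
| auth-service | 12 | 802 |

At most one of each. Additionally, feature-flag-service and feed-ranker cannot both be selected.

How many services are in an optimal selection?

The maximum throughput within 51 GB is 3476.
For example email-composer + notification-fanout + webhook-dispatcher + feed-ranker + auth-service achieves it, using 51 GB.
Every optimal selection uses 5 services.

5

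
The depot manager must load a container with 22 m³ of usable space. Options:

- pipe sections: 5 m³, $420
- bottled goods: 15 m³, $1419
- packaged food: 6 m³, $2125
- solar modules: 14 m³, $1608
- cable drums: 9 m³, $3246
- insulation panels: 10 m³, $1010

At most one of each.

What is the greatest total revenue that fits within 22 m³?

Best packing: pipe sections + packaged food + cable drums — 20 m³, 5791 total.
An exhaustive check of the 64 subsets confirms 5791.

5791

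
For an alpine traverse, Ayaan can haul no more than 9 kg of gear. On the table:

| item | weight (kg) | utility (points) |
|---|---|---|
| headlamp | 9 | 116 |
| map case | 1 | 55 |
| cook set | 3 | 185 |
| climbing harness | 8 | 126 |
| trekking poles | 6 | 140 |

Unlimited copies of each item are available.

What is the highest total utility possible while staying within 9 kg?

By utility per kg: cook set 61.67, map case 55.00, trekking poles 23.33, climbing harness 15.75 lead.
The ratio ordering already packs tightly: 3×cook set, 9 kg, 555.
No other feasible combination exceeds 555.

555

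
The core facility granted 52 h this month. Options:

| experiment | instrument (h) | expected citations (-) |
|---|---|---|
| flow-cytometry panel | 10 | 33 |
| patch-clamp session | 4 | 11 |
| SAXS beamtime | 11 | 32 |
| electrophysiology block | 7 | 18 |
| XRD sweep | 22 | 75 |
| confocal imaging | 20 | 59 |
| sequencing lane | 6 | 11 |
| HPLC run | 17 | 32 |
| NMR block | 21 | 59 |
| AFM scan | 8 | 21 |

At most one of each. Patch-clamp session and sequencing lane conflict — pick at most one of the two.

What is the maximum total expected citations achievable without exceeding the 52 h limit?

167

Ranking by ratio (expected citations/h): XRD sweep 3.41, flow-cytometry panel 3.30, confocal imaging 2.95, SAXS beamtime 2.91.
The ratio ordering already packs tightly: flow-cytometry panel + XRD sweep + confocal imaging, 52 h, 167.
An exhaustive check of the 1024 subsets confirms 167.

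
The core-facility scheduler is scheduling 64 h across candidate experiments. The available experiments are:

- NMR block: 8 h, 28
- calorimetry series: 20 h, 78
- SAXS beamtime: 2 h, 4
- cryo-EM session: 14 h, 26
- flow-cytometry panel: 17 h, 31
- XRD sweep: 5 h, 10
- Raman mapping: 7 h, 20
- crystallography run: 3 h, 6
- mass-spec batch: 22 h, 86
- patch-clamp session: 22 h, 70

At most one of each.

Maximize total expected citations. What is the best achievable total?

234

Taking the top-ratio experiments first gives NMR block + calorimetry series + SAXS beamtime + XRD sweep + Raman mapping + mass-spec batch for 226 (64 h).
But calorimetry series + mass-spec batch + patch-clamp session fits in 64 h and reaches 234.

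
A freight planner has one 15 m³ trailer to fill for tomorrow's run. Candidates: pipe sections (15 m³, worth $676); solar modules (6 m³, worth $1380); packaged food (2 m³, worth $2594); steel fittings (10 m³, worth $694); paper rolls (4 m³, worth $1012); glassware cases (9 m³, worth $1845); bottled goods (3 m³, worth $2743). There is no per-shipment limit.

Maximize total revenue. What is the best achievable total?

18307

Ranking by ratio (revenue/m³): packaged food 1297.00, bottled goods 914.33, paper rolls 253.00, solar modules 230.00.
Taking the top-ratio shipments first gives 7×packaged food for 18158 (14 m³).
Replace packaged food with bottled goods: the trade gains 149 net, giving 18307 at 15 m³.
Nothing else within 15 m³ beats 18307.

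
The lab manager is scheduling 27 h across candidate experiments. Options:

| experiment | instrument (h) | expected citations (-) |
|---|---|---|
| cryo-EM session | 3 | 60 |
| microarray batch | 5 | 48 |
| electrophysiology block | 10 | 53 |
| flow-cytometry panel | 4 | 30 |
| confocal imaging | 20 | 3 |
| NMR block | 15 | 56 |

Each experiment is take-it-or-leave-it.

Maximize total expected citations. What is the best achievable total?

Taking the top-ratio experiments first gives cryo-EM session + microarray batch + electrophysiology block + flow-cytometry panel for 191 (22 h).
The 10 h tied up in electrophysiology block is better spent on NMR block — total rises to 194 (27 h).
Runner-up cryo-EM session + microarray batch + electrophysiology block + flow-cytometry panel tops out at 191.

194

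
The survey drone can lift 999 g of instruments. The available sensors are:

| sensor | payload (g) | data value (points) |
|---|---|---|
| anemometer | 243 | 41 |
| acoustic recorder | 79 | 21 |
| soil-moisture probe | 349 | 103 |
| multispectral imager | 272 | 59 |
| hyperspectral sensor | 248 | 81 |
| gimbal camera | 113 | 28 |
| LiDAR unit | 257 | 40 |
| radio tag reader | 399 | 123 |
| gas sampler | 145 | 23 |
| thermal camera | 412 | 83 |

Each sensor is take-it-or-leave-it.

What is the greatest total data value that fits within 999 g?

The ratio ordering already packs tightly: soil-moisture probe + hyperspectral sensor + radio tag reader, 996 g, 307.

307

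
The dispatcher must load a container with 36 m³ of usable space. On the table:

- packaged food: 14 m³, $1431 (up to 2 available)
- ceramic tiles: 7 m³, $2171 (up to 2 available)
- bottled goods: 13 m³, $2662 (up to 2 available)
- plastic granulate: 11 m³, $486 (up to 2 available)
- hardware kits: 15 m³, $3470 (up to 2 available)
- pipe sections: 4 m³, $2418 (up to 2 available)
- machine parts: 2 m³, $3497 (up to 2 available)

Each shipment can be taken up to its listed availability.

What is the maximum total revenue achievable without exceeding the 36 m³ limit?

17471

By revenue per m³: machine parts 1748.50, pipe sections 604.50, ceramic tiles 310.14, hardware kits 231.33 lead.
Greedy by ratio would take 2×ceramic tiles + 2×pipe sections + 2×machine parts: 26 m³ used, total 16172.
The 7 m³ tied up in ceramic tiles is better spent on hardware kits — total rises to 17471 (34 m³).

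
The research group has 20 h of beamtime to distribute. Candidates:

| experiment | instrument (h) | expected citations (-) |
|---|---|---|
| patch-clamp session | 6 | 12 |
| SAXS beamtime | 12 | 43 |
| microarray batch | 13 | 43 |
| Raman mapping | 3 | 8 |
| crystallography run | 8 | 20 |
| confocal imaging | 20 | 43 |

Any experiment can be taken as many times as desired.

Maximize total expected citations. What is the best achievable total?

63

Taking the top-ratio experiments first gives SAXS beamtime + 2×Raman mapping for 59 (18 h).
Dropping 2×Raman mapping frees 6 h; slotting in crystallography run (8 h) lifts the total to 63 at 20 h.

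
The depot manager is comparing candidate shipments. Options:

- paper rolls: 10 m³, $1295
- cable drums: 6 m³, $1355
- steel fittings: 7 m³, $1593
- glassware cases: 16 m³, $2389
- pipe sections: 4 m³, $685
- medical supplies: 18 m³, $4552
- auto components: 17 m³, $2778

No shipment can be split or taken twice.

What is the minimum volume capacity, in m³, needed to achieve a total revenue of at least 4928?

22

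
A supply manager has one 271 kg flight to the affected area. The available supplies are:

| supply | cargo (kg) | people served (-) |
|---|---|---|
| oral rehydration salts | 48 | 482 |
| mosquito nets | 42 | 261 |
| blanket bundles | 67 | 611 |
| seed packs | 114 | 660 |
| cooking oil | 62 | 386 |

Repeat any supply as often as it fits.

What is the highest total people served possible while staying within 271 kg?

2539

The ratio heuristic lands on 5×oral rehydration salts (2410) but leaves 31 kg idle.
Dropping oral rehydration salts frees 48 kg; slotting in blanket bundles (67 kg) lifts the total to 2539 at 259 kg.
The spare 12 kg is too small for any remaining supply, and no exchange beats 2539.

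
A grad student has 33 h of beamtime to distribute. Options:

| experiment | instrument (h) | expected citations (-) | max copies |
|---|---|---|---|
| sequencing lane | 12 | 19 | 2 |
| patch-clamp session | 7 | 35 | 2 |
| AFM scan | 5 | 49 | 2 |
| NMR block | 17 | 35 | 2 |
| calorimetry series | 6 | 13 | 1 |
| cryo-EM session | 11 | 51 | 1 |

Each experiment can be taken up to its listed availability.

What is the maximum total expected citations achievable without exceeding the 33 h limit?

A density-first pass picks 2×patch-clamp session + 2×AFM scan + calorimetry series — 181 at 30 h.
Replace patch-clamp session and calorimetry series with cryo-EM session: the trade gains 3 net, giving 184 at 28 h.

184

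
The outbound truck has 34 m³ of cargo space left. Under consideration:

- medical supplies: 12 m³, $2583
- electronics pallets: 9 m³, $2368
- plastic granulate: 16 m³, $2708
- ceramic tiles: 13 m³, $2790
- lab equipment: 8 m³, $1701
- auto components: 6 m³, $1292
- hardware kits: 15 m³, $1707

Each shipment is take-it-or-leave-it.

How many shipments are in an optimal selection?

3

Best achievable revenue is 7741.
medical supplies + electronics pallets + ceramic tiles hits 7741 at 34 m³.
Any selection reaching 7741 contains exactly 3 shipments.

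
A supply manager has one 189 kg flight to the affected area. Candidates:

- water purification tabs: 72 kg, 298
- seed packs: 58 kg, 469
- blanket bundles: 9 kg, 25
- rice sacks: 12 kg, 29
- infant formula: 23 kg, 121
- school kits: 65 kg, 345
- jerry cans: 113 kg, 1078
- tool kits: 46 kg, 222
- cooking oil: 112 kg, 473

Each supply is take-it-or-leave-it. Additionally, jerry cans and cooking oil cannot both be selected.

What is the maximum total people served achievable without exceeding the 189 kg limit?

By people served per kg: jerry cans 9.54, seed packs 8.09, school kits 5.31 lead.
Taking the top-ratio supplies first gives seed packs + blanket bundles + jerry cans for 1572 (180 kg).
Replace blanket bundles with rice sacks: the trade gains 4 net, giving 1576 at 183 kg.

1576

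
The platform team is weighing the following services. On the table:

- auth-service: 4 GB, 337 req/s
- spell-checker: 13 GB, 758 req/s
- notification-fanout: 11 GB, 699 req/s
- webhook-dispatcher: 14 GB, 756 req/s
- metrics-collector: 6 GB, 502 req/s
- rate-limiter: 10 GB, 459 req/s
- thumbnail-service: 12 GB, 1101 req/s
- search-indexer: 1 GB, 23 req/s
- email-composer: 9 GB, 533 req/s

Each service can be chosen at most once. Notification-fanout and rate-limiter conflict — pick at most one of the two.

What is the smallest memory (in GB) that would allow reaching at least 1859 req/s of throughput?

22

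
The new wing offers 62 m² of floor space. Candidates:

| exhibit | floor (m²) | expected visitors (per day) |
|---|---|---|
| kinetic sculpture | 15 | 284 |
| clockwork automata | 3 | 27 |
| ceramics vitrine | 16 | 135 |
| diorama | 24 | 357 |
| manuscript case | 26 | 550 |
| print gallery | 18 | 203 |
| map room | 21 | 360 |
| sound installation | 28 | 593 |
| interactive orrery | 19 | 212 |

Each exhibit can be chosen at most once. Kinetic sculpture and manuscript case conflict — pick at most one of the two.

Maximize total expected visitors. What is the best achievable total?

1170

Taking clockwork automata + manuscript case + sound installation: 57 m² used, 1170 in expected visitors.
The closest alternative, manuscript case + sound installation, reaches only 1143.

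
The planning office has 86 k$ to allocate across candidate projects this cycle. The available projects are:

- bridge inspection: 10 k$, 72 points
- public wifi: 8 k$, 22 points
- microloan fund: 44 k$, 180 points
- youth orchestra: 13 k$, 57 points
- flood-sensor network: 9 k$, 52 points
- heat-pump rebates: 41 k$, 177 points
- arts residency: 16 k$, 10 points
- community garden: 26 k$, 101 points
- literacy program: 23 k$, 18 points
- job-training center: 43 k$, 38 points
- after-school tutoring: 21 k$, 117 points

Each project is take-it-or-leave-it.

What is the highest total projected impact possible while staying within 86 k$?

423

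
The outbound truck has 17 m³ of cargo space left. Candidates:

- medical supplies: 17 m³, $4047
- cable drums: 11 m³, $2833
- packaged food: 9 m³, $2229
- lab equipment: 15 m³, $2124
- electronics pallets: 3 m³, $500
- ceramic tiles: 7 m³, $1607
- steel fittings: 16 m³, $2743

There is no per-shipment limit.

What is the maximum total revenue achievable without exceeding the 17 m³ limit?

4047

Taking the top-ratio shipments first gives cable drums + 2×electronics pallets for 3833 (17 m³).
Replace cable drums and 2×electronics pallets with medical supplies: the trade gains 214 net, giving 4047 at 17 m³.
Every other selection either busts 17 m³ or fails to beat 4047.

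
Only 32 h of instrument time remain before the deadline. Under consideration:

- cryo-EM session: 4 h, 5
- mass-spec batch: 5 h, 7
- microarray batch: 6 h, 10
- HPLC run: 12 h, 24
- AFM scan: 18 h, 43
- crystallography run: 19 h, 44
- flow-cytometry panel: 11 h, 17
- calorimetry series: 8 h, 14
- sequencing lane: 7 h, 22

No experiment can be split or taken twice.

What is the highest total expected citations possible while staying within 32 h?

Density check — sequencing lane 3.14, AFM scan 2.39, crystallography run 2.32, HPLC run 2.00 are the best per h.
The ratio heuristic lands on microarray batch + AFM scan + sequencing lane (75) but leaves 1 h idle.
Dropping AFM scan frees 18 h; slotting in crystallography run (19 h) lifts the total to 76 at 32 h.
An exhaustive check of the 512 subsets confirms 76.

76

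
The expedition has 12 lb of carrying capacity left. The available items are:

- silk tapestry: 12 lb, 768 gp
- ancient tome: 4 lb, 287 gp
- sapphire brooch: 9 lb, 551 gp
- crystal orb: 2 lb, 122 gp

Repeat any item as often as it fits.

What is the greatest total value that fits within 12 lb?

Best packing: 3×ancient tome — 12 lb, 861 total.

861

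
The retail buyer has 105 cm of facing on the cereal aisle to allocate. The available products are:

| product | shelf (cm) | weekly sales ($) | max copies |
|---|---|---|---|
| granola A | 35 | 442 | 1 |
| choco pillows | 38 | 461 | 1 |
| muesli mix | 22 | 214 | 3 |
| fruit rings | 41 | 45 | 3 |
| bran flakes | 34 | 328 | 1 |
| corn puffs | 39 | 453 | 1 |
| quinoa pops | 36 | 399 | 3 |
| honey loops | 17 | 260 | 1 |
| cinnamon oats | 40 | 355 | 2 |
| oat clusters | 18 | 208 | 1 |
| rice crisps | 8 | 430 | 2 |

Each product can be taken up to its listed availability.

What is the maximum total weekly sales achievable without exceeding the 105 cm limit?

1961

Ranking by ratio (weekly sales/cm): rice crisps 53.75, honey loops 15.29, granola A 12.63.
A density-first pass picks granola A + honey loops + oat clusters + 2×rice crisps — 1770 at 86 cm.
Replace oat clusters with quinoa pops: the trade gains 191 net, giving 1961 at 104 cm.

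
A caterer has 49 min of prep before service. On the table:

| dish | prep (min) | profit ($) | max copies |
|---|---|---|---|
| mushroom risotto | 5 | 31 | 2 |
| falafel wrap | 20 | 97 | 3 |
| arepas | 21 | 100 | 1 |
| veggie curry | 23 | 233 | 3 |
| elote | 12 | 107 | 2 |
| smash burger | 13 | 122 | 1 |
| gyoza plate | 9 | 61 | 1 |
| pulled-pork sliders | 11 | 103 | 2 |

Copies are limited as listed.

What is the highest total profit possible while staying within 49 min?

The ratio ordering already packs tightly: 2×veggie curry, 46 min, 466.
The spare 3 min is too small for any remaining dish, and no exchange beats 466.

466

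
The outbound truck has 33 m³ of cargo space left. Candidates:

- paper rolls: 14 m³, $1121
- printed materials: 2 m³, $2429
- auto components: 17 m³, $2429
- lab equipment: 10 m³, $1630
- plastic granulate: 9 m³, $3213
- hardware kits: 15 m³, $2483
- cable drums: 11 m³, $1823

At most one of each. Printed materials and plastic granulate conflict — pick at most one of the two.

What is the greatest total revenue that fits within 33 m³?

Best packing: printed materials + hardware kits + cable drums — 28 m³, 6735 total.

6735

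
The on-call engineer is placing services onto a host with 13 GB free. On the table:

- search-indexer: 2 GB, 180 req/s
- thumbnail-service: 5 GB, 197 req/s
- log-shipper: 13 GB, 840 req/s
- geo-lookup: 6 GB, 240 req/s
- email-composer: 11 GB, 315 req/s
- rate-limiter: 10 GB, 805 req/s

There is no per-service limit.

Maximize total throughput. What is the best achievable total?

1080

Density check — search-indexer 90.00, rate-limiter 80.50, log-shipper 64.62, geo-lookup 40.00 are the best per GB.
Taking 6×search-indexer: 12 GB used, 1080 in throughput.
Every other selection either busts 13 GB or fails to beat 1080.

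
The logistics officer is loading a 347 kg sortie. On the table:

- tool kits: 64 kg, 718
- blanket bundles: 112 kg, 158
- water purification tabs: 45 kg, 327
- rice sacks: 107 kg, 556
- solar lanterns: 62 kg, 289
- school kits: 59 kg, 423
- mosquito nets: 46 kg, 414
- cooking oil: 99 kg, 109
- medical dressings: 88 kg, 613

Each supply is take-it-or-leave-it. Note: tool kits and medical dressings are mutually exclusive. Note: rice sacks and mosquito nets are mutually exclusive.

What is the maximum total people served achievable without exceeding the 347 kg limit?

Taking tool kits + water purification tabs + rice sacks + solar lanterns + school kits: 337 kg used, 2313 in people served.
The closest alternative, tool kits + water purification tabs + solar lanterns + school kits + mosquito nets, reaches only 2171.

2313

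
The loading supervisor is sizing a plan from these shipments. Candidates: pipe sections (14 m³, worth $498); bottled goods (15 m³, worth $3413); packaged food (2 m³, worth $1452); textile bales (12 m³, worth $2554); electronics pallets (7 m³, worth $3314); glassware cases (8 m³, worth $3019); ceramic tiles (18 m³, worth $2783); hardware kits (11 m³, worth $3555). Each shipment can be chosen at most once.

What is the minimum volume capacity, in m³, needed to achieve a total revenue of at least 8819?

26

Minimise m³ subject to total revenue ≥ 8819.
electronics pallets + glassware cases + hardware kits: 9888 revenue at 26 m³.
Any bundle with less than 26 m³ falls short of 8819.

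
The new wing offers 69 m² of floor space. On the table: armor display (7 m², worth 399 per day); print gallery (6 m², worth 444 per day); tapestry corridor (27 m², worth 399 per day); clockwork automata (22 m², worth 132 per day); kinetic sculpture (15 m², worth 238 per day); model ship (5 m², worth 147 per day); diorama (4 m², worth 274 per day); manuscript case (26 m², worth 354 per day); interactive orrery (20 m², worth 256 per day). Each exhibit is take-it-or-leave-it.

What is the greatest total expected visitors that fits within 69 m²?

The ratio heuristic lands on armor display + print gallery + tapestry corridor + kinetic sculpture + model ship + diorama (1901) but leaves 5 m² idle.
Replace kinetic sculpture with interactive orrery: the trade gains 18 net, giving 1919 at 69 m².

1919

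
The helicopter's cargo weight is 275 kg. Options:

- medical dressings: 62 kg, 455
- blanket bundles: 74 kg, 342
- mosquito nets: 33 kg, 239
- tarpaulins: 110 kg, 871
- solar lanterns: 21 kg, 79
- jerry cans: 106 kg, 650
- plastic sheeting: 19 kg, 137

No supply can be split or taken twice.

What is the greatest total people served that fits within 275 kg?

Taking the top-ratio supplies first gives medical dressings + mosquito nets + tarpaulins + solar lanterns + plastic sheeting for 1781 (245 kg).
Dropping medical dressings and solar lanterns frees 83 kg; slotting in jerry cans (106 kg) lifts the total to 1897 at 268 kg.

1897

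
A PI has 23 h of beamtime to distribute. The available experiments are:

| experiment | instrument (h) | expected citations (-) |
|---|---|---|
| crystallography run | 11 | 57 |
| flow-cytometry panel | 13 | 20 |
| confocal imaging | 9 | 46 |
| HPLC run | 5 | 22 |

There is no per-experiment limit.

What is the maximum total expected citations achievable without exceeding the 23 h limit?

By expected citations per h: crystallography run 5.18, confocal imaging 5.11, HPLC run 4.40 lead.
Taking 2×crystallography run: 22 h used, 114 in expected citations.

114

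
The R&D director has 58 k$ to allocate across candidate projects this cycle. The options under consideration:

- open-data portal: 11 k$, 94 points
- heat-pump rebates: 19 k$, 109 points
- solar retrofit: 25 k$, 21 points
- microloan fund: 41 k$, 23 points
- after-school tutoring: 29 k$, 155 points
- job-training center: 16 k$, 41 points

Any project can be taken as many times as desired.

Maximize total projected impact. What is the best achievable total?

470

The ratio ordering already packs tightly: 5×open-data portal, 55 k$, 470.
No other feasible combination exceeds 470.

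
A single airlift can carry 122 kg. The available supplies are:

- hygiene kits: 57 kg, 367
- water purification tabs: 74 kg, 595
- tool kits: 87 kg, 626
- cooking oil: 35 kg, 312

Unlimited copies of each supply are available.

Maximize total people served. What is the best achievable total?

938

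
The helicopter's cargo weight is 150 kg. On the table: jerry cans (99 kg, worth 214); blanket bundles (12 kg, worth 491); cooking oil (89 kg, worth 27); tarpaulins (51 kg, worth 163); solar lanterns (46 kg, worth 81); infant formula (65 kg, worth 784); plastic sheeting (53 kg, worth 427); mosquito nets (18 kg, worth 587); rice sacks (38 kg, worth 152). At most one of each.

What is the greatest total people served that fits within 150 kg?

The ratio ordering already packs tightly: blanket bundles + infant formula + plastic sheeting + mosquito nets, 148 kg, 2289.

2289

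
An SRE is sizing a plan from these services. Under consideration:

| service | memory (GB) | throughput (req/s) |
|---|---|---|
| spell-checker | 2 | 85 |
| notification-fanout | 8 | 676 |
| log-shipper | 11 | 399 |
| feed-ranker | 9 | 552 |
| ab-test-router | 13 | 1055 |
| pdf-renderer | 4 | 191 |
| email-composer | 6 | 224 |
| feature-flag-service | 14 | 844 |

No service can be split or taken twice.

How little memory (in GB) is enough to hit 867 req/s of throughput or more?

12

Minimise GB subject to total throughput ≥ 867.
notification-fanout + pdf-renderer reaches 867 using 12 GB.
No combination under 12 GB hits 867.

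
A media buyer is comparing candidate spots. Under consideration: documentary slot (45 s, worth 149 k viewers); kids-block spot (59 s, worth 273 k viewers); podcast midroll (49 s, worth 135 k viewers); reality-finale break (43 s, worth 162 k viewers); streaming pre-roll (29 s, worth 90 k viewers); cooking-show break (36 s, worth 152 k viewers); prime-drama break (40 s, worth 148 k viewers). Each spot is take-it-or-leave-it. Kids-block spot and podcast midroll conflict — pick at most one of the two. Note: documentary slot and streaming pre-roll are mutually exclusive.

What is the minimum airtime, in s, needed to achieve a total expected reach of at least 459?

Need the lightest bundle worth ≥ 459.
reality-finale break + cooking-show break + prime-drama break reaches 462 using 119 s.
Below 119 s the best achievable stays under 459.

119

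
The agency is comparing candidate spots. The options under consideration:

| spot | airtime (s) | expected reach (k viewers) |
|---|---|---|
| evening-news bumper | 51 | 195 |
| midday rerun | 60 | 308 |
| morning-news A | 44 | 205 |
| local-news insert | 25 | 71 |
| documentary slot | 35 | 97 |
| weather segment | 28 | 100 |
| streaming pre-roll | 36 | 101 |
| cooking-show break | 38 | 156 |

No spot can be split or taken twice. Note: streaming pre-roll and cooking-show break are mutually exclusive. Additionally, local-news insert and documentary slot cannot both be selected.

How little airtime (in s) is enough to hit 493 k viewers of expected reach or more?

Minimise s subject to total expected reach ≥ 493.
Taking midday rerun + morning-news A gives 513 (≥ 493) for 104 s.
Below 104 s the best achievable stays under 493.

104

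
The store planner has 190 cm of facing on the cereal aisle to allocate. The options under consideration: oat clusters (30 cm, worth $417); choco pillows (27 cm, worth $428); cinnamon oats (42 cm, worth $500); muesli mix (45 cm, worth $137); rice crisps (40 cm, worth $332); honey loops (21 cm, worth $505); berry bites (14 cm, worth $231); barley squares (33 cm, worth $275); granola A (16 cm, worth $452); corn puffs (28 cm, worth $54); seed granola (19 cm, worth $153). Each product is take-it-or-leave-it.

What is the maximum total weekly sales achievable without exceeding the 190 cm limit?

Density check — granola A 28.25, honey loops 24.05, berry bites 16.50 are the best per cm.
A density-first pass picks oat clusters + choco pillows + cinnamon oats + honey loops + berry bites + barley squares + granola A — 2808 at 183 cm.
Replace barley squares with rice crisps: the trade gains 57 net, giving 2865 at 190 cm.
That's the maximum — no swap from here does better than 2865.

2865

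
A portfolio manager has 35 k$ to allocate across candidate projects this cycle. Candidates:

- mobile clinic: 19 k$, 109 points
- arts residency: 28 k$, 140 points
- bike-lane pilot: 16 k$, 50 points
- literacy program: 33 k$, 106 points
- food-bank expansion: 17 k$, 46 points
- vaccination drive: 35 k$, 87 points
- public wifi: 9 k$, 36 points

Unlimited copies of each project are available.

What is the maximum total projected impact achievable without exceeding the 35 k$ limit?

Taking the top-ratio projects first gives mobile clinic + public wifi for 145 (28 k$).
Replace public wifi with bike-lane pilot: the trade gains 14 net, giving 159 at 35 k$.
Every other selection either busts 35 k$ or fails to beat 159.

159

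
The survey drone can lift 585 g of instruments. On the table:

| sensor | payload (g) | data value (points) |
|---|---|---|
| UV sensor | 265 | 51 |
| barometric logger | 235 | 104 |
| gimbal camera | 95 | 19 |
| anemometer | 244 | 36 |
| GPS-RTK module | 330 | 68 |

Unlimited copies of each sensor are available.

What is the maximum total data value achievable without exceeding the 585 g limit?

By data value per g: barometric logger 0.44, GPS-RTK module 0.21, gimbal camera 0.20 lead.
The ratio ordering already packs tightly: 2×barometric logger + gimbal camera, 565 g, 227.
No other feasible combination exceeds 227.

227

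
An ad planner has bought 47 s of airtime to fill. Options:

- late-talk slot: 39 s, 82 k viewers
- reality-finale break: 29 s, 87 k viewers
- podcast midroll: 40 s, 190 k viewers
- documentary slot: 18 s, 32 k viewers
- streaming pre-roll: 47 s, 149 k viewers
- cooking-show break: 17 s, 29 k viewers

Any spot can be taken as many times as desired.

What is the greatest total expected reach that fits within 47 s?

Taking podcast midroll: 40 s used, 190 in expected reach.
No other feasible combination exceeds 190.

190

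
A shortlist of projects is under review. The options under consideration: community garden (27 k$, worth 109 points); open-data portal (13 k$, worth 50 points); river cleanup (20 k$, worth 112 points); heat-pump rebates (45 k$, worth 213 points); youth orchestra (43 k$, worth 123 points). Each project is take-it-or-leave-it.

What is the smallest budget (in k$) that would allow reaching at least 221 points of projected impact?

47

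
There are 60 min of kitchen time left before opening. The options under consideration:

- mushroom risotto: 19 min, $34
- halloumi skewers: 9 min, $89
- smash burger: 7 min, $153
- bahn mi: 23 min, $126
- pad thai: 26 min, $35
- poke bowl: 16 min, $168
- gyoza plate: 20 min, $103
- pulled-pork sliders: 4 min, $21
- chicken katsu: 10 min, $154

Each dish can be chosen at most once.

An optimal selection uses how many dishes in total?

5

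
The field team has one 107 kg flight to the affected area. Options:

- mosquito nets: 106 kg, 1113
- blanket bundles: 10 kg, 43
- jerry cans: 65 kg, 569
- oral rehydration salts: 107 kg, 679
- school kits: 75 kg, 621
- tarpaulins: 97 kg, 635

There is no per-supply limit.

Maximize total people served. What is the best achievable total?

1113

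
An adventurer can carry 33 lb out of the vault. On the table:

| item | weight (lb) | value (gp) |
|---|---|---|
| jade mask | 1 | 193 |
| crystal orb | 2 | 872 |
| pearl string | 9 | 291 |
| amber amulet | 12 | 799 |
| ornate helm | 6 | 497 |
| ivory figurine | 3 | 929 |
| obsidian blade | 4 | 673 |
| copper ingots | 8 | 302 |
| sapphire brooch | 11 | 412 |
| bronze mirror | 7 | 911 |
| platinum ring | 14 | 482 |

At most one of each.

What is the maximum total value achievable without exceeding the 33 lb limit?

Density check — crystal orb 436.00, ivory figurine 309.67, jade mask 193.00 are the best per lb.
Jade mask + crystal orb + amber amulet + ivory figurine + obsidian blade + bronze mirror uses 29 of the 33 lb and totals 4377.
Jade mask + crystal orb + ornate helm + ivory figurine + obsidian blade + copper ingots + bronze mirror matches that 4377 at 31 lb; no feasible combination exceeds it.

4377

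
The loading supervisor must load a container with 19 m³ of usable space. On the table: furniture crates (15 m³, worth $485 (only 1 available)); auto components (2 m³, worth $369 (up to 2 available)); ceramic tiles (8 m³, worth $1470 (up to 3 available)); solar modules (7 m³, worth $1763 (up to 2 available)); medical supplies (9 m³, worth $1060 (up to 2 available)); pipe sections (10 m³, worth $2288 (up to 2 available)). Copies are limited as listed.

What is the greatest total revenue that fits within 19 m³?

By revenue per m³: solar modules 251.86, pipe sections 228.80, auto components 184.50, ceramic tiles 183.75 lead.
The ratio heuristic lands on 2×auto components + 2×solar modules (4264) but leaves 1 m³ idle.
Replace auto components and solar modules with pipe sections: the trade gains 156 net, giving 4420 at 19 m³.
Nothing else within 19 m³ beats 4420.

4420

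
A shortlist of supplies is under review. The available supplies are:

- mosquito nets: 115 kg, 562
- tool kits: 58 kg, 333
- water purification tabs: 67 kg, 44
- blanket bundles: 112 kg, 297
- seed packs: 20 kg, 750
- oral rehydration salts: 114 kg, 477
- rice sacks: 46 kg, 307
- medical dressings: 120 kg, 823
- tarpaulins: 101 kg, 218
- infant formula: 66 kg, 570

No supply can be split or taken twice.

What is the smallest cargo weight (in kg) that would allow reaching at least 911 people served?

66

Look for the lowest-cargo combination reaching 911.
seed packs + rice sacks: 1057 people served at 66 kg.
Below 66 kg the best achievable stays under 911.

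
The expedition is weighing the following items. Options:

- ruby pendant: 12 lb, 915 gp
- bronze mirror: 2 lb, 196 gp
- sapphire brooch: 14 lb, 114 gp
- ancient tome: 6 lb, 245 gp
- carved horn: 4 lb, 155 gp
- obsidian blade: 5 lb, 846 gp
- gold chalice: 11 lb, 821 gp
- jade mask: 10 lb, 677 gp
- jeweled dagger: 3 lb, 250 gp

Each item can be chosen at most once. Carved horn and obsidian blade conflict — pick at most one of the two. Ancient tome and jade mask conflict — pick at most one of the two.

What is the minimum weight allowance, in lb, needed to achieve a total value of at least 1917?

19

Minimise lb subject to total value ≥ 1917.
ruby pendant + bronze mirror + obsidian blade: 1957 value at 19 lb.
Any bundle with less than 19 lb falls short of 1917.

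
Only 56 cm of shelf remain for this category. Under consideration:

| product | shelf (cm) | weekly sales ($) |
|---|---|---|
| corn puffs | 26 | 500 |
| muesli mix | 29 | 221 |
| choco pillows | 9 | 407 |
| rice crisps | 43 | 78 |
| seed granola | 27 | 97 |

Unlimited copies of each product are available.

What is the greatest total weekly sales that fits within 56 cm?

2442

By weekly sales per cm: choco pillows 45.22, corn puffs 19.23, muesli mix 7.62, seed granola 3.59 lead.
The ratio ordering already packs tightly: 6×choco pillows, 54 cm, 2442.
Nothing else within 56 cm beats 2442.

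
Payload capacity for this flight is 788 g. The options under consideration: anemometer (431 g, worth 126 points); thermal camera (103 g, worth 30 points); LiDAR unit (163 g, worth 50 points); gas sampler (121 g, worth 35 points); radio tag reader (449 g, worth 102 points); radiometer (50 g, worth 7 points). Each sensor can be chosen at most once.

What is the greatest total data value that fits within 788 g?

218

Filling by ratio: anemometer + thermal camera + LiDAR unit + radiometer for 213, with 41 g left unused.
Replace thermal camera with gas sampler: the trade gains 5 net, giving 218 at 765 g.
The closest alternative, anemometer + thermal camera + LiDAR unit + radiometer, reaches only 213.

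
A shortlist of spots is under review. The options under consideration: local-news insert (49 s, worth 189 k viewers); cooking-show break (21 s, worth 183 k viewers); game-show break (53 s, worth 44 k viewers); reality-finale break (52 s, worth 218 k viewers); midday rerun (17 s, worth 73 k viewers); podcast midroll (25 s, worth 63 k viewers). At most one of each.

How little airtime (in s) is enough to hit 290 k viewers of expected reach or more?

Minimise s subject to total expected reach ≥ 290.
Taking cooking-show break + midday rerun + podcast midroll gives 319 (≥ 290) for 63 s.
No combination under 63 s hits 290.

63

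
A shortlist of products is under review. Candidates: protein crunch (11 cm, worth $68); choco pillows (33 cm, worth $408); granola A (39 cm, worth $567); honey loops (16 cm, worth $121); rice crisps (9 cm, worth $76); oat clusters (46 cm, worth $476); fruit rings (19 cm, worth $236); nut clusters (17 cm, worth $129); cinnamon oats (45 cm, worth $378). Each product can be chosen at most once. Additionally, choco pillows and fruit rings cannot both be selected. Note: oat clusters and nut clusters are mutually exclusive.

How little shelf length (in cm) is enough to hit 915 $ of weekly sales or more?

Need the lightest bundle worth ≥ 915.
choco pillows + granola A reaches 975 using 72 cm.
Any bundle with less than 72 cm falls short of 915.

72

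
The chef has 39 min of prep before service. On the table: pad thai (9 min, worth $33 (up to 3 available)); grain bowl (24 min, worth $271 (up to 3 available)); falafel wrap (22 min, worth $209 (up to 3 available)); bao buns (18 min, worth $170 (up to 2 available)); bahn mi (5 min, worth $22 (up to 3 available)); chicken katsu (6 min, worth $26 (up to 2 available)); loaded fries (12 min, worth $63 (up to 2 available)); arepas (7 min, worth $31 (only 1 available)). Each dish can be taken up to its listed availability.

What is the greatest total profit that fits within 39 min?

By profit per min: grain bowl 11.29, falafel wrap 9.50, bao buns 9.44, loaded fries 5.25 lead.
Taking the top-ratio dishes first gives grain bowl + loaded fries for 334 (36 min).
The 36 min tied up in grain bowl and loaded fries is better spent on 2×bao buns — total rises to 340 (36 min).
The spare 3 min is too small for any remaining dish, and no exchange beats 340.

340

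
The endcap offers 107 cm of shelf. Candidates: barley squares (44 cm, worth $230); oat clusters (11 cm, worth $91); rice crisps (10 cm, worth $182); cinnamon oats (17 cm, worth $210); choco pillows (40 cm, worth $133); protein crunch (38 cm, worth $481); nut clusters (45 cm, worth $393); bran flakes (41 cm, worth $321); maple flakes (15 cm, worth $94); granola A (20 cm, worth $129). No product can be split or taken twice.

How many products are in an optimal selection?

Best achievable weekly sales is 1194.
rice crisps + cinnamon oats + protein crunch + bran flakes hits 1194 at 106 cm.
All optima have 4 products.

4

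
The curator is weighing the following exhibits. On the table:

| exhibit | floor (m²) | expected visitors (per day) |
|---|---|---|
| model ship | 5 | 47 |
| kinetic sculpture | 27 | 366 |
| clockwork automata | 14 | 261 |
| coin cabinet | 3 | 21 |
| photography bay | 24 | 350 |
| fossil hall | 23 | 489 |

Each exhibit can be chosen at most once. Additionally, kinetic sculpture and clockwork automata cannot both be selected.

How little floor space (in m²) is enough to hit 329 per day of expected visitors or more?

22

Look for the lowest-floor combination reaching 329.
model ship + clockwork automata + coin cabinet reaches 329 using 22 m².
No combination under 22 m² hits 329.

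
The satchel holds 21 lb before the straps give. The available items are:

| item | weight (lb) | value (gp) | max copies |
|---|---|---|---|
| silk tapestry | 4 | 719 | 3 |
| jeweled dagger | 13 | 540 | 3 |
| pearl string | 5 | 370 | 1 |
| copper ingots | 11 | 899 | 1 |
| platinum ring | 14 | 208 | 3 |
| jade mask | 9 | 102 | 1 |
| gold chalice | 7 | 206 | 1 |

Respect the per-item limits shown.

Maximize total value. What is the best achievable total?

The ratio ordering already packs tightly: 3×silk tapestry + pearl string, 17 lb, 2527.
Nothing else within 21 lb beats 2527.

2527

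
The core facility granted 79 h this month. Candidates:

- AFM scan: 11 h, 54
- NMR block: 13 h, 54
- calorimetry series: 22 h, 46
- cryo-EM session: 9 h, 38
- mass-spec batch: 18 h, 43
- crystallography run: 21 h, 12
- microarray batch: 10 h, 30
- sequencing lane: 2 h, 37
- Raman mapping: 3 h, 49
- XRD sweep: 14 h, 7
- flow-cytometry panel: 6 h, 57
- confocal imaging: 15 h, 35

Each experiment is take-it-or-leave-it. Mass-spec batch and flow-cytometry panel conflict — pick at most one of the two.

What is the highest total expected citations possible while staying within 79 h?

365

Taking AFM scan + NMR block + calorimetry series + cryo-EM session + microarray batch + sequencing lane + Raman mapping + flow-cytometry panel: 76 h used, 365 in expected citations.
Runner-up AFM scan + NMR block + cryo-EM session + microarray batch + sequencing lane + Raman mapping + flow-cytometry panel + confocal imaging tops out at 354.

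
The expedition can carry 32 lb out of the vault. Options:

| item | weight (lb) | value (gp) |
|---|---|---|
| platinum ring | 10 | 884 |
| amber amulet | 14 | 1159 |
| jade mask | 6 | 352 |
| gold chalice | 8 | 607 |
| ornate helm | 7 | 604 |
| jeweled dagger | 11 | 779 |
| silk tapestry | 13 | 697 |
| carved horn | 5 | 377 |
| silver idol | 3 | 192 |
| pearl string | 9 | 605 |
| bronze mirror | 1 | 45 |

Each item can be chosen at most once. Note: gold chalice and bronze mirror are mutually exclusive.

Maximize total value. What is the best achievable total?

2692

Taking platinum ring + amber amulet + ornate helm + bronze mirror: 32 lb used, 2692 in value.
Next best is platinum ring + amber amulet + gold chalice at 2650 (32 lb) — short by 42.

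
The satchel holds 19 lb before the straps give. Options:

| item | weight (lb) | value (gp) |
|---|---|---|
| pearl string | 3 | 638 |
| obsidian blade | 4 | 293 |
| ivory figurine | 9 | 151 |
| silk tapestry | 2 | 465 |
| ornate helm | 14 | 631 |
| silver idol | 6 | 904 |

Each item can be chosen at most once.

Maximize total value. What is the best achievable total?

2300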